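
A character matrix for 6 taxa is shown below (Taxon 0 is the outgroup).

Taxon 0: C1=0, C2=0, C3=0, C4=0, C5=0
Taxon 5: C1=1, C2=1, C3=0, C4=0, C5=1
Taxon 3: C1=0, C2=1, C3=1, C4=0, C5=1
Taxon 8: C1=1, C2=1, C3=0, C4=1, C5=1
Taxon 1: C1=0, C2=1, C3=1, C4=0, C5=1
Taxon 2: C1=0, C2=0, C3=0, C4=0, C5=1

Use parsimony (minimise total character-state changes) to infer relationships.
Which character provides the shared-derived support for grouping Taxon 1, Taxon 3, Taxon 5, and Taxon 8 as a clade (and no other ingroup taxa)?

C2

The outgroup has state '0' for every character, so '1' is the derived state throughout.
C1: derived state '1' in Taxon 5 and Taxon 8 only — synapomorphy for {Taxon 5, Taxon 8}.
Only Taxon 1, Taxon 3, Taxon 5, and Taxon 8 show the derived state '1' for C2, supporting them as a clade.
Only Taxon 1 and Taxon 3 show the derived state '1' for C3, supporting them as a clade.
C4 (derived state '1') is unique to Taxon 8 (autapomorphy; uninformative for grouping).
C5 (derived state '1') is shared by all ingroup taxa — unites the whole ingroup.
Most parsimonious ingroup topology: (((Taxon 5,Taxon 8),(Taxon 3,Taxon 1)),Taxon 2).
The clade {Taxon 1, Taxon 3, Taxon 5, Taxon 8} is supported by C2: its derived state '1' occurs in exactly those taxa and in no other taxon (including the outgroup).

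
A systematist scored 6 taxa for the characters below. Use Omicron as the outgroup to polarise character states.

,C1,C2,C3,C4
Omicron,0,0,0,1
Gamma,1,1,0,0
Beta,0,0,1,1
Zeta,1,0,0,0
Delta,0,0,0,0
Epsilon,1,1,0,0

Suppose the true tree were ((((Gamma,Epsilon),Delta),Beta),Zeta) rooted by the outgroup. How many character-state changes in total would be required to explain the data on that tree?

Map each character onto ((((Gamma,Epsilon),Delta),Beta),Zeta) (rooted by Omicron) and count the minimum state changes it requires (Fitch parsimony):
C1: 2; C2: 1; C3: 1; C4: 2.
Total tree length = 6.

6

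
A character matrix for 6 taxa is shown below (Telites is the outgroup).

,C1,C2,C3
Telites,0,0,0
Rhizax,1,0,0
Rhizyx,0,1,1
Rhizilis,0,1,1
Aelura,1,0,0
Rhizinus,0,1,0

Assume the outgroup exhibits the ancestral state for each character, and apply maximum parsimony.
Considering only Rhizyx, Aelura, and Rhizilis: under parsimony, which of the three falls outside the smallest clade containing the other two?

Aelura

The outgroup has state '0' for every character, so '1' is the derived state throughout.
C1 (derived state '1') is shared by Aelura and Rhizax — a synapomorphy uniting that clade.
C2 (derived state '1') is shared by Rhizilis, Rhizinus, and Rhizyx — a synapomorphy uniting that clade.
C3 (derived state '1') is shared by Rhizilis and Rhizyx — a synapomorphy uniting that clade.
Most parsimonious ingroup topology: ((Rhizax,Aelura),((Rhizyx,Rhizilis),Rhizinus)).
Rhizyx and Rhizilis share a more recent common ancestor with each other than either does with Aelura, so Aelura is the least closely related of the three.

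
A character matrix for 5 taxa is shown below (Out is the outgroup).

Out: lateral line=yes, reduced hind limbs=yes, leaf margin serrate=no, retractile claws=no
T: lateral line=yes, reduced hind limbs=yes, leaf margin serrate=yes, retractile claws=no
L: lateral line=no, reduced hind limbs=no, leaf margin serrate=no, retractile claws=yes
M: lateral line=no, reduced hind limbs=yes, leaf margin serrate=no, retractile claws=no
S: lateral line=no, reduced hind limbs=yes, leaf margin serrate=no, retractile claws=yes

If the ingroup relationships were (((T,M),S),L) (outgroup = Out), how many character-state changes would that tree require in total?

Map each character onto (((T,M),S),L) (rooted by Out) and count the minimum state changes it requires (Fitch parsimony):
lateral line: 2; reduced hind limbs: 1; leaf margin serrate: 1; retractile claws: 2.
Total tree length = 6.

6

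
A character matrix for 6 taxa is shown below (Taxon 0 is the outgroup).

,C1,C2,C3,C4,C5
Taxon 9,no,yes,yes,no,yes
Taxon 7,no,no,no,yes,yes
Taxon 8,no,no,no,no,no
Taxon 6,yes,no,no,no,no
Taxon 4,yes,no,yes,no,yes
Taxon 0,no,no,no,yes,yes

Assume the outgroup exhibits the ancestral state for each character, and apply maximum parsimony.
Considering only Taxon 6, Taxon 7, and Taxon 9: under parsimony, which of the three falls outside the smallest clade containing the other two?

Taxon 7

Character polarity is set by the outgroup: the derived state is whichever differs from the outgroup's state, so for C4, C5 the derived state is 'no', and for the remaining characters it is 'yes'.
C1 groups Taxon 4 and Taxon 6, which is incompatible with the clades supported by the remaining characters; treating it as convergent (homoplasy) costs fewer steps than any alternative tree.
C2 (derived state 'yes') is unique to Taxon 9 (autapomorphy; uninformative for grouping).
C3 (derived state 'yes') is shared by Taxon 4 and Taxon 9 — a synapomorphy uniting that clade.
C4: derived state 'no' in Taxon 4, Taxon 6, Taxon 8, and Taxon 9 only — synapomorphy for {Taxon 4, Taxon 6, Taxon 8, Taxon 9}.
C5: derived state 'no' in Taxon 6 and Taxon 8 only — synapomorphy for {Taxon 6, Taxon 8}.
Most parsimonious ingroup topology: (((Taxon 6,Taxon 8),(Taxon 9,Taxon 4)),Taxon 7).
Taxon 6 and Taxon 9 share a more recent common ancestor with each other than either does with Taxon 7, so Taxon 7 is the least closely related of the three.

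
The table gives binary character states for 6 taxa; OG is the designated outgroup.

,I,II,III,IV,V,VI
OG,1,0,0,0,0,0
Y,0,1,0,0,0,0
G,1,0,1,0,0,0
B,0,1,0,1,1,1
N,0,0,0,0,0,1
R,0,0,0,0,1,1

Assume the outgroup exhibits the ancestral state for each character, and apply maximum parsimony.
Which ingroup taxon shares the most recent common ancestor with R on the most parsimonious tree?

Character polarity is set by the outgroup: the derived state is whichever differs from the outgroup's state, so for I the derived state is '0', and for the remaining characters it is '1'.
I: derived state '0' in B, N, R, and Y only — synapomorphy for {B, N, R, Y}.
II (state '1') occurs in B and Y but conflicts with the nesting implied by the other characters — most parsimoniously interpreted as homoplasy.
III: derived state '1' in G only — an autapomorphy, so it tells us nothing about relationships among taxa.
IV: derived state '1' in B only — an autapomorphy, so it tells us nothing about relationships among taxa.
V (derived state '1') is shared by B and R — a synapomorphy uniting that clade.
Only B, N, and R show the derived state '1' for VI, supporting them as a clade.
Most parsimonious ingroup topology: ((Y,((B,R),N)),G).
R and B form a cherry on this tree, so they are sister taxa.

B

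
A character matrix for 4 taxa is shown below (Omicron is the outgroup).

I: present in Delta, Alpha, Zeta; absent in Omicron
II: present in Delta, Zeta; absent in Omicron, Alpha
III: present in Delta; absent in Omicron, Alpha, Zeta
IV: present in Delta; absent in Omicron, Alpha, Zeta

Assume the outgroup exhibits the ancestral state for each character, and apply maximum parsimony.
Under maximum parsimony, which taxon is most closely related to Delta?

The outgroup has state 'absent' for every character, so 'present' is the derived state throughout.
All ingroup taxa share the derived state 'present' for I; it defines the ingroup but does not resolve relationships within it.
Only Delta and Zeta show the derived state 'present' for II, supporting them as a clade.
III: derived state 'present' in Delta only — an autapomorphy, so it tells us nothing about relationships among taxa.
IV: derived state 'present' in Delta only — an autapomorphy, so it tells us nothing about relationships among taxa.
Most parsimonious ingroup topology: ((Delta,Zeta),Alpha).
Delta and Zeta form a cherry on this tree, so they are sister taxa.

Zeta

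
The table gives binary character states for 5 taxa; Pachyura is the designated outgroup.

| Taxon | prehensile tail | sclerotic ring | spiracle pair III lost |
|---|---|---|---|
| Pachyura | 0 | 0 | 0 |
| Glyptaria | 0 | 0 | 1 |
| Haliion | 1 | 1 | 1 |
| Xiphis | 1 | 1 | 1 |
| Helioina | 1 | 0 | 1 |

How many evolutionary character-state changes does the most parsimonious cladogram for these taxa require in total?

The outgroup has state '0' for every character, so '1' is the derived state throughout.
prehensile tail: derived state '1' in Haliion, Helioina, and Xiphis only — synapomorphy for {Haliion, Helioina, Xiphis}.
Only Haliion and Xiphis show the derived state '1' for sclerotic ring, supporting them as a clade.
All ingroup taxa share the derived state '1' for spiracle pair III lost; it defines the ingroup but does not resolve relationships within it.
Most parsimonious ingroup topology: (Glyptaria,((Haliion,Xiphis),Helioina)).
Changes per character on this tree: prehensile tail: 1; sclerotic ring: 1; spiracle pair III lost: 1.
Total = 3.

3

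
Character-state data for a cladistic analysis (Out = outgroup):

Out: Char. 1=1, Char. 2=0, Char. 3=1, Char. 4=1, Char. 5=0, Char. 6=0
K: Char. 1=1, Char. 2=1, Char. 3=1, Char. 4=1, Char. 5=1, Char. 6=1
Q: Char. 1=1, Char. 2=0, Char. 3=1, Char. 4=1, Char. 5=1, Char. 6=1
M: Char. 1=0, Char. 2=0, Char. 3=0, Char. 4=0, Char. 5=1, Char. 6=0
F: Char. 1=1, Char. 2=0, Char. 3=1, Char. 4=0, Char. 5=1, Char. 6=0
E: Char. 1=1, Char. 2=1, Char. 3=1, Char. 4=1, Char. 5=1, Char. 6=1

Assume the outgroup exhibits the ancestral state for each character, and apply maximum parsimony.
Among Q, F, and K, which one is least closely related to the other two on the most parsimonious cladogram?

Character polarity is set by the outgroup: the derived state is whichever differs from the outgroup's state, so for Char. 1, Char. 3, Char. 4 the derived state is '0', and for the remaining characters it is '1'.
Char. 1 (derived state '0') is unique to M (autapomorphy; uninformative for grouping).
Only E and K show the derived state '1' for Char. 2, supporting them as a clade.
Char. 3 (derived state '0') is unique to M (autapomorphy; uninformative for grouping).
Only F and M show the derived state '0' for Char. 4, supporting them as a clade.
All ingroup taxa share the derived state '1' for Char. 5; it defines the ingroup but does not resolve relationships within it.
Only E, K, and Q show the derived state '1' for Char. 6, supporting them as a clade.
Most parsimonious ingroup topology: (((K,E),Q),(M,F)).
K and Q share a more recent common ancestor with each other than either does with F, so F is the least closely related of the three.

F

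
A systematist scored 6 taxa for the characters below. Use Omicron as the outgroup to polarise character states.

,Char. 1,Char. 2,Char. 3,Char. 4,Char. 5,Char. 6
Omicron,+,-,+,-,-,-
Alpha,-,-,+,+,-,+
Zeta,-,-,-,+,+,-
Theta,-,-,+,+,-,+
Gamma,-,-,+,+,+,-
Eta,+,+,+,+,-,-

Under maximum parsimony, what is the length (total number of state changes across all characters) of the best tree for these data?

6

Character polarity is set by the outgroup: the derived state is whichever differs from the outgroup's state, so for Char. 1, Char. 3 the derived state is '-', and for the remaining characters it is '+'.
Char. 1: derived state '-' in Alpha, Gamma, Theta, and Zeta only — synapomorphy for {Alpha, Gamma, Theta, Zeta}.
Char. 2: derived state '+' in Eta only — an autapomorphy, so it tells us nothing about relationships among taxa.
Char. 3 (derived state '-') is unique to Zeta (autapomorphy; uninformative for grouping).
All ingroup taxa share the derived state '+' for Char. 4; it defines the ingroup but does not resolve relationships within it.
Only Gamma and Zeta show the derived state '+' for Char. 5, supporting them as a clade.
Char. 6: derived state '+' in Alpha and Theta only — synapomorphy for {Alpha, Theta}.
Most parsimonious ingroup topology: (((Alpha,Theta),(Zeta,Gamma)),Eta).
Changes per character on this tree: Char. 1: 1; Char. 2: 1; Char. 3: 1; Char. 4: 1; Char. 5: 1; Char. 6: 1.
Total = 6.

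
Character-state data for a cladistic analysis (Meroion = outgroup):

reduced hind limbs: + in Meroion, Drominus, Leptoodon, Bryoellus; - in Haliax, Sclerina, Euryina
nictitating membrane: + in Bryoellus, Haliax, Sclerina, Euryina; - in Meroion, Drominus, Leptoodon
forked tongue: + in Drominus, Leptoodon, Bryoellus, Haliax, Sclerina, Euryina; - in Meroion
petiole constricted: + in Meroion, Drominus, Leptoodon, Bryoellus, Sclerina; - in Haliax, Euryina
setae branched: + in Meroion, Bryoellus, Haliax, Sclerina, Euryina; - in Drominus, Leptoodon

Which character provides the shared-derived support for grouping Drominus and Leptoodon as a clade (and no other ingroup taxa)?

Character polarity is set by the outgroup: the derived state is whichever differs from the outgroup's state, so for reduced hind limbs, petiole constricted, setae branched the derived state is '-', and for the remaining characters it is '+'.
Only Euryina, Haliax, and Sclerina show the derived state '-' for reduced hind limbs, supporting them as a clade.
Only Bryoellus, Euryina, Haliax, and Sclerina show the derived state '+' for nictitating membrane, supporting them as a clade.
forked tongue (derived state '+') is shared by all ingroup taxa — unites the whole ingroup.
Only Euryina and Haliax show the derived state '-' for petiole constricted, supporting them as a clade.
setae branched (derived state '-') is shared by Drominus and Leptoodon — a synapomorphy uniting that clade.
Most parsimonious ingroup topology: ((Drominus,Leptoodon),(Bryoellus,((Haliax,Euryina),Sclerina))).
The clade {Drominus, Leptoodon} is supported by setae branched: its derived state '-' occurs in exactly those taxa and in no other taxon (including the outgroup).

setae branched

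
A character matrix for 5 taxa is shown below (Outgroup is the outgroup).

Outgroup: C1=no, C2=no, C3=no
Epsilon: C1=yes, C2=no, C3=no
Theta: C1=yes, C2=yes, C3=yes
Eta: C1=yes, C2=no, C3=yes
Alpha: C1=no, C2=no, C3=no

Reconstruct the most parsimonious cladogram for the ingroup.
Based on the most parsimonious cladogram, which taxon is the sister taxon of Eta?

Theta

The outgroup has state 'no' for every character, so 'yes' is the derived state throughout.
C1: derived state 'yes' in Epsilon, Eta, and Theta only — synapomorphy for {Epsilon, Eta, Theta}.
C2: derived state 'yes' in Theta only — an autapomorphy, so it tells us nothing about relationships among taxa.
C3: derived state 'yes' in Eta and Theta only — synapomorphy for {Eta, Theta}.
Most parsimonious ingroup topology: ((Epsilon,(Theta,Eta)),Alpha).
Eta and Theta form a cherry on this tree, so they are sister taxa.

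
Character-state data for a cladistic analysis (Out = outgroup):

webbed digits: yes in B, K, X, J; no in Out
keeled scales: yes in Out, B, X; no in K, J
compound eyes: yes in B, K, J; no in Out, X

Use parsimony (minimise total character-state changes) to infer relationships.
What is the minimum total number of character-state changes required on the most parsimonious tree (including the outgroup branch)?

Character polarity is set by the outgroup: the derived state is whichever differs from the outgroup's state, so for keeled scales the derived state is 'no', and for the remaining characters it is 'yes'.
webbed digits (derived state 'yes') is shared by all ingroup taxa — unites the whole ingroup.
Only J and K show the derived state 'no' for keeled scales, supporting them as a clade.
compound eyes (derived state 'yes') is shared by B, J, and K — a synapomorphy uniting that clade.
Most parsimonious ingroup topology: ((B,(K,J)),X).
Changes per character on this tree: webbed digits: 1; keeled scales: 1; compound eyes: 1.
Total = 3.

3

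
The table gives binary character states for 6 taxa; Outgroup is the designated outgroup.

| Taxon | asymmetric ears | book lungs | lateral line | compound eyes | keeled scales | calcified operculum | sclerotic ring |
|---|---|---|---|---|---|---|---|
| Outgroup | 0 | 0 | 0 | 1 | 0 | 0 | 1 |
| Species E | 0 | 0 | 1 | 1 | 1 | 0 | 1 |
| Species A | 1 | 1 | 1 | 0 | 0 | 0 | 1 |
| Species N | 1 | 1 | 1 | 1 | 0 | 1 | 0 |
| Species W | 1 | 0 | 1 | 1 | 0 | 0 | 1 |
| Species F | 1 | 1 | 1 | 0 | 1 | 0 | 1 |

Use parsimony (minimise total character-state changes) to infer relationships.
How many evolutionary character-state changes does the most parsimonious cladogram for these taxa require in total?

Character polarity is set by the outgroup: the derived state is whichever differs from the outgroup's state, so for compound eyes, sclerotic ring the derived state is '0', and for the remaining characters it is '1'.
asymmetric ears: derived state '1' in Species A, Species F, Species N, and Species W only — synapomorphy for {Species A, Species F, Species N, Species W}.
book lungs: derived state '1' in Species A, Species F, and Species N only — synapomorphy for {Species A, Species F, Species N}.
lateral line (derived state '1') is shared by all ingroup taxa — unites the whole ingroup.
Only Species A and Species F show the derived state '0' for compound eyes, supporting them as a clade.
keeled scales (state '1') occurs in Species E and Species F but conflicts with the nesting implied by the other characters — most parsimoniously interpreted as homoplasy.
calcified operculum: derived state '1' in Species N only — an autapomorphy, so it tells us nothing about relationships among taxa.
sclerotic ring (derived state '0') is unique to Species N (autapomorphy; uninformative for grouping).
Most parsimonious ingroup topology: ((((Species A,Species F),Species N),Species W),Species E).
Changes per character on this tree: asymmetric ears: 1; book lungs: 1; lateral line: 1; compound eyes: 1; keeled scales: 2; calcified operculum: 1; sclerotic ring: 1.
Total = 8.

8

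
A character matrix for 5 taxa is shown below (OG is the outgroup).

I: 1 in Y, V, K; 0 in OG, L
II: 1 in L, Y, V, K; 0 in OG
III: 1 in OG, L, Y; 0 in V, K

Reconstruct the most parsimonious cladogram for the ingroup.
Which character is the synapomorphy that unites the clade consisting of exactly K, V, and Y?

Character polarity is set by the outgroup: the derived state is whichever differs from the outgroup's state, so for III the derived state is '0', and for the remaining characters it is '1'.
I: derived state '1' in K, V, and Y only — synapomorphy for {K, V, Y}.
All ingroup taxa share the derived state '1' for II; it defines the ingroup but does not resolve relationships within it.
III (derived state '0') is shared by K and V — a synapomorphy uniting that clade.
Most parsimonious ingroup topology: (L,(Y,(V,K))).
The clade {K, V, Y} is supported by I: its derived state '1' occurs in exactly those taxa and in no other taxon (including the outgroup).

I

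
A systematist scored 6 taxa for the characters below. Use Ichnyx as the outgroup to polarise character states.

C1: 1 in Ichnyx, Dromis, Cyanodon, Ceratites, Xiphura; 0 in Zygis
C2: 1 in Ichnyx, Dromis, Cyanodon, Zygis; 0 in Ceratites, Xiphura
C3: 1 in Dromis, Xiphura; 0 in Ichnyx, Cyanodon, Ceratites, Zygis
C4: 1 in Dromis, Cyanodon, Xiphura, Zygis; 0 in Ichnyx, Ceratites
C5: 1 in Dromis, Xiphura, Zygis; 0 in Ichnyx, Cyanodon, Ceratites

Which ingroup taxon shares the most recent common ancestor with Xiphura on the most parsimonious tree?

Dromis

Character polarity is set by the outgroup: the derived state is whichever differs from the outgroup's state, so for C1, C2 the derived state is '0', and for the remaining characters it is '1'.
C1: derived state '0' in Zygis only — an autapomorphy, so it tells us nothing about relationships among taxa.
C2 groups Ceratites and Xiphura, which is incompatible with the clades supported by the remaining characters; treating it as convergent (homoplasy) costs fewer steps than any alternative tree.
C3: derived state '1' in Dromis and Xiphura only — synapomorphy for {Dromis, Xiphura}.
Only Cyanodon, Dromis, Xiphura, and Zygis show the derived state '1' for C4, supporting them as a clade.
Only Dromis, Xiphura, and Zygis show the derived state '1' for C5, supporting them as a clade.
Most parsimonious ingroup topology: ((((Dromis,Xiphura),Zygis),Cyanodon),Ceratites).
Xiphura and Dromis form a cherry on this tree, so they are sister taxa.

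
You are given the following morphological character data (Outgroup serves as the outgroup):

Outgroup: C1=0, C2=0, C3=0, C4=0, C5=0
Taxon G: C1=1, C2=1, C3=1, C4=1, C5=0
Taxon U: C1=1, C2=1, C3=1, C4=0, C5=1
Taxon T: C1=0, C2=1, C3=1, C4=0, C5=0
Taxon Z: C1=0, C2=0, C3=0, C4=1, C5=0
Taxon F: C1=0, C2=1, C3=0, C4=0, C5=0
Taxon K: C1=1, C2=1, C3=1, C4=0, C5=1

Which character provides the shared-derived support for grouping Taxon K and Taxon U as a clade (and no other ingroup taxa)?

The outgroup has state '0' for every character, so '1' is the derived state throughout.
Only Taxon G, Taxon K, and Taxon U show the derived state '1' for C1, supporting them as a clade.
Only Taxon F, Taxon G, Taxon K, Taxon T, and Taxon U show the derived state '1' for C2, supporting them as a clade.
C3: derived state '1' in Taxon G, Taxon K, Taxon T, and Taxon U only — synapomorphy for {Taxon G, Taxon K, Taxon T, Taxon U}.
C4 (state '1') occurs in Taxon G and Taxon Z but conflicts with the nesting implied by the other characters — most parsimoniously interpreted as homoplasy.
Only Taxon K and Taxon U show the derived state '1' for C5, supporting them as a clade.
Most parsimonious ingroup topology: ((((Taxon G,(Taxon U,Taxon K)),Taxon T),Taxon F),Taxon Z).
The clade {Taxon K, Taxon U} is supported by C5: its derived state '1' occurs in exactly those taxa and in no other taxon (including the outgroup).

C5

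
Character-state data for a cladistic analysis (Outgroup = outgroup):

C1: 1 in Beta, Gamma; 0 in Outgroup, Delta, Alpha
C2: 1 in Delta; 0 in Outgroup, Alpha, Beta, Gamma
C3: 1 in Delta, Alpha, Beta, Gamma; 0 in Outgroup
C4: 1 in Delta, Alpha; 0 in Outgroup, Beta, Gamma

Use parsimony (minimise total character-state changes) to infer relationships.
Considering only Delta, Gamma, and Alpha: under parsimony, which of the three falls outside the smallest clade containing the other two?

The outgroup has state '0' for every character, so '1' is the derived state throughout.
C1 (derived state '1') is shared by Beta and Gamma — a synapomorphy uniting that clade.
C2: derived state '1' in Delta only — an autapomorphy, so it tells us nothing about relationships among taxa.
All ingroup taxa share the derived state '1' for C3; it defines the ingroup but does not resolve relationships within it.
C4: derived state '1' in Alpha and Delta only — synapomorphy for {Alpha, Delta}.
Most parsimonious ingroup topology: ((Delta,Alpha),(Beta,Gamma)).
Alpha and Delta share a more recent common ancestor with each other than either does with Gamma, so Gamma is the least closely related of the three.

Gamma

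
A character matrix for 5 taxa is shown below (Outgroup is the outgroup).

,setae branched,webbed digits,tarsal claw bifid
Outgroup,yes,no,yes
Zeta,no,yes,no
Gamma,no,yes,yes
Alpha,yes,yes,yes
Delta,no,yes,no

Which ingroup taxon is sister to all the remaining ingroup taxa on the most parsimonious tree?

Character polarity is set by the outgroup: the derived state is whichever differs from the outgroup's state, so for setae branched, tarsal claw bifid the derived state is 'no', and for the remaining characters it is 'yes'.
setae branched: derived state 'no' in Delta, Gamma, and Zeta only — synapomorphy for {Delta, Gamma, Zeta}.
All ingroup taxa share the derived state 'yes' for webbed digits; it defines the ingroup but does not resolve relationships within it.
tarsal claw bifid: derived state 'no' in Delta and Zeta only — synapomorphy for {Delta, Zeta}.
Most parsimonious ingroup topology: ((Gamma,(Delta,Zeta)),Alpha).
Alpha is sister to the clade containing all other ingroup taxa, so it is the earliest-diverging (most basal) ingroup lineage.

Alpha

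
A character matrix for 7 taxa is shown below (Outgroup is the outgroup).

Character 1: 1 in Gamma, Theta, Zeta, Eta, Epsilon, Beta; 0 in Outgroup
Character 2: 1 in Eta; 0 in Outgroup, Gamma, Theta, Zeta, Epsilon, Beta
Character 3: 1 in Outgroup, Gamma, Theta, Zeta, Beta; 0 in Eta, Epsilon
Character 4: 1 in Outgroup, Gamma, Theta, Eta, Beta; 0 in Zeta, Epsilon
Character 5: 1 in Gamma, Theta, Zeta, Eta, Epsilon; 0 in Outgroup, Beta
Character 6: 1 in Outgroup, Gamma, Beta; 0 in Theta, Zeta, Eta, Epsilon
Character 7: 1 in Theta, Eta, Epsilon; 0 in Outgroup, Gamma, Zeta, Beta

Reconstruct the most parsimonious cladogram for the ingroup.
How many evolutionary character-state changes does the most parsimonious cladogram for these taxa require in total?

8

Character polarity is set by the outgroup: the derived state is whichever differs from the outgroup's state, so for Character 3, Character 4, Character 6 the derived state is '0', and for the remaining characters it is '1'.
Character 1 (derived state '1') is shared by all ingroup taxa — unites the whole ingroup.
Character 2 (derived state '1') is unique to Eta (autapomorphy; uninformative for grouping).
Character 3 (derived state '0') is shared by Epsilon and Eta — a synapomorphy uniting that clade.
Character 4 (state '0') occurs in Epsilon and Zeta but conflicts with the nesting implied by the other characters — most parsimoniously interpreted as homoplasy.
Only Epsilon, Eta, Gamma, Theta, and Zeta show the derived state '1' for Character 5, supporting them as a clade.
Only Epsilon, Eta, Theta, and Zeta show the derived state '0' for Character 6, supporting them as a clade.
Character 7: derived state '1' in Epsilon, Eta, and Theta only — synapomorphy for {Epsilon, Eta, Theta}.
Most parsimonious ingroup topology: ((Gamma,((Theta,(Eta,Epsilon)),Zeta)),Beta).
Changes per character on this tree: Character 1: 1; Character 2: 1; Character 3: 1; Character 4: 2; Character 5: 1; Character 6: 1; Character 7: 1.
Total = 8.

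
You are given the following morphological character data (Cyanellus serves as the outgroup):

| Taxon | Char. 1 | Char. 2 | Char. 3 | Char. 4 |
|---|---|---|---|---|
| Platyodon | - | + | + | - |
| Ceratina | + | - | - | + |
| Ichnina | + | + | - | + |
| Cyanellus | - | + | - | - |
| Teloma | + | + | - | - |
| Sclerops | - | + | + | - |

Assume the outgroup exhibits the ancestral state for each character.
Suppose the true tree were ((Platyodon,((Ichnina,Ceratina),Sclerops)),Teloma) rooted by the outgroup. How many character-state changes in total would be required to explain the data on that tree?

Map each character onto ((Platyodon,((Ichnina,Ceratina),Sclerops)),Teloma) (rooted by Cyanellus) and count the minimum state changes it requires (Fitch parsimony):
Char. 1: 2; Char. 2: 1; Char. 3: 2; Char. 4: 1.
Total tree length = 6.

6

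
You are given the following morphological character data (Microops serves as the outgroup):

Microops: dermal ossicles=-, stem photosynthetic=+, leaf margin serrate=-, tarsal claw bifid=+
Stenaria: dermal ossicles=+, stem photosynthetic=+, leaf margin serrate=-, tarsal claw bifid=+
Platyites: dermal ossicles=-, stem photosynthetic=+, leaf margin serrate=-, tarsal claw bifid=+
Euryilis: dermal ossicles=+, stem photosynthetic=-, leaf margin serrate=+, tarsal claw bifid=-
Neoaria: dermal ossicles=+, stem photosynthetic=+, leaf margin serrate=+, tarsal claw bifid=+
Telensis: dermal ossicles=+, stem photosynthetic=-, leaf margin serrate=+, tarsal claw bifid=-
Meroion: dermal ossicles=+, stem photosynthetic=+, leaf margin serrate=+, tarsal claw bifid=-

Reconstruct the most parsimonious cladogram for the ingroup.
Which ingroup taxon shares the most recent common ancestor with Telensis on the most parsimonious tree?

Euryilis

Character polarity is set by the outgroup: the derived state is whichever differs from the outgroup's state, so for stem photosynthetic, tarsal claw bifid the derived state is '-', and for the remaining characters it is '+'.
Only Euryilis, Meroion, Neoaria, Stenaria, and Telensis show the derived state '+' for dermal ossicles, supporting them as a clade.
Only Euryilis and Telensis show the derived state '-' for stem photosynthetic, supporting them as a clade.
leaf margin serrate: derived state '+' in Euryilis, Meroion, Neoaria, and Telensis only — synapomorphy for {Euryilis, Meroion, Neoaria, Telensis}.
Only Euryilis, Meroion, and Telensis show the derived state '-' for tarsal claw bifid, supporting them as a clade.
Most parsimonious ingroup topology: ((Stenaria,(((Euryilis,Telensis),Meroion),Neoaria)),Platyites).
Telensis and Euryilis form a cherry on this tree, so they are sister taxa.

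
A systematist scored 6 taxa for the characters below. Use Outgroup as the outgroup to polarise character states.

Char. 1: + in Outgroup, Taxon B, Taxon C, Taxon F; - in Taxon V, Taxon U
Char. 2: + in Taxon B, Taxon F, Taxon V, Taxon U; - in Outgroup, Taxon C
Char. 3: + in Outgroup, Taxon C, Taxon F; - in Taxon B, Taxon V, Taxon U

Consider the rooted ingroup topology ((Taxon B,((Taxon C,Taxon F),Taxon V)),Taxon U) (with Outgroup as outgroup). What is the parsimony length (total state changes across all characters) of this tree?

6

Map each character onto ((Taxon B,((Taxon C,Taxon F),Taxon V)),Taxon U) (rooted by Outgroup) and count the minimum state changes it requires (Fitch parsimony):
Char. 1: 2; Char. 2: 2; Char. 3: 2.
Total tree length = 6.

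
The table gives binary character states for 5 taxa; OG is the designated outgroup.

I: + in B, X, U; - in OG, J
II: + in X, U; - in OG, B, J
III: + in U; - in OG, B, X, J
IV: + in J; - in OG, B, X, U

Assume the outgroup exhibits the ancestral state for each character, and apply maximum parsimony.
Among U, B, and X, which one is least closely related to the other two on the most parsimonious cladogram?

B

The outgroup has state '-' for every character, so '+' is the derived state throughout.
I: derived state '+' in B, U, and X only — synapomorphy for {B, U, X}.
II (derived state '+') is shared by U and X — a synapomorphy uniting that clade.
III: derived state '+' in U only — an autapomorphy, so it tells us nothing about relationships among taxa.
IV: derived state '+' in J only — an autapomorphy, so it tells us nothing about relationships among taxa.
Most parsimonious ingroup topology: ((B,(X,U)),J).
U and X share a more recent common ancestor with each other than either does with B, so B is the least closely related of the three.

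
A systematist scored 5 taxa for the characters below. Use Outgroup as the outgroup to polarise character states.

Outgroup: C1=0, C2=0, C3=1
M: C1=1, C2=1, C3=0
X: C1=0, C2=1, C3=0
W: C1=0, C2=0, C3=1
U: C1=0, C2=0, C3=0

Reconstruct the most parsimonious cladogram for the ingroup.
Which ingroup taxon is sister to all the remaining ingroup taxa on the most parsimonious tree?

W

Character polarity is set by the outgroup: the derived state is whichever differs from the outgroup's state, so for C3 the derived state is '0', and for the remaining characters it is '1'.
C1 (derived state '1') is unique to M (autapomorphy; uninformative for grouping).
C2 (derived state '1') is shared by M and X — a synapomorphy uniting that clade.
Only M, U, and X show the derived state '0' for C3, supporting them as a clade.
Most parsimonious ingroup topology: (((M,X),U),W).
W is sister to the clade containing all other ingroup taxa, so it is the earliest-diverging (most basal) ingroup lineage.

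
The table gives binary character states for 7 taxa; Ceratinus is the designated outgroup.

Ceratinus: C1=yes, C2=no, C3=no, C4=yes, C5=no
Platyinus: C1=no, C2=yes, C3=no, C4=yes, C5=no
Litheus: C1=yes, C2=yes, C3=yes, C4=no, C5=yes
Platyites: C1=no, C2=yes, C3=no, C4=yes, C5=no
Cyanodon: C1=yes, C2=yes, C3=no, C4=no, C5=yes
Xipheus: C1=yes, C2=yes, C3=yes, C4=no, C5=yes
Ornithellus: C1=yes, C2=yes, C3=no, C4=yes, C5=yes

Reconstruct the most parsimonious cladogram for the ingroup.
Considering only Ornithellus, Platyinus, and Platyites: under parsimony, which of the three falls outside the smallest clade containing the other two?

Ornithellus

Character polarity is set by the outgroup: the derived state is whichever differs from the outgroup's state, so for C1, C4 the derived state is 'no', and for the remaining characters it is 'yes'.
C1: derived state 'no' in Platyinus and Platyites only — synapomorphy for {Platyinus, Platyites}.
C2 (derived state 'yes') is shared by all ingroup taxa — unites the whole ingroup.
C3: derived state 'yes' in Litheus and Xipheus only — synapomorphy for {Litheus, Xipheus}.
C4 (derived state 'no') is shared by Cyanodon, Litheus, and Xipheus — a synapomorphy uniting that clade.
C5: derived state 'yes' in Cyanodon, Litheus, Ornithellus, and Xipheus only — synapomorphy for {Cyanodon, Litheus, Ornithellus, Xipheus}.
Most parsimonious ingroup topology: ((Platyinus,Platyites),(((Litheus,Xipheus),Cyanodon),Ornithellus)).
Platyinus and Platyites share a more recent common ancestor with each other than either does with Ornithellus, so Ornithellus is the least closely related of the three.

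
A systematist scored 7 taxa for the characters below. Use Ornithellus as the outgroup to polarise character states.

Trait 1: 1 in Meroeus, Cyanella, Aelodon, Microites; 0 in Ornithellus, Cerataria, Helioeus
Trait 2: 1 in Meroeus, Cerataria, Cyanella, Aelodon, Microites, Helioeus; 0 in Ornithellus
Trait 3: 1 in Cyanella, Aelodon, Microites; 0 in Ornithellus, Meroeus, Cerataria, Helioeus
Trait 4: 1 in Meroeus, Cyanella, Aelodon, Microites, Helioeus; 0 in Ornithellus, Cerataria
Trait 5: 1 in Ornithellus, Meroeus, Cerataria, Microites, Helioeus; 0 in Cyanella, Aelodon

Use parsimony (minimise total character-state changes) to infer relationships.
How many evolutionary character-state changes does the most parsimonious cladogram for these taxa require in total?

Character polarity is set by the outgroup: the derived state is whichever differs from the outgroup's state, so for Trait 5 the derived state is '0', and for the remaining characters it is '1'.
Trait 1: derived state '1' in Aelodon, Cyanella, Meroeus, and Microites only — synapomorphy for {Aelodon, Cyanella, Meroeus, Microites}.
All ingroup taxa share the derived state '1' for Trait 2; it defines the ingroup but does not resolve relationships within it.
Trait 3: derived state '1' in Aelodon, Cyanella, and Microites only — synapomorphy for {Aelodon, Cyanella, Microites}.
Only Aelodon, Cyanella, Helioeus, Meroeus, and Microites show the derived state '1' for Trait 4, supporting them as a clade.
Trait 5: derived state '0' in Aelodon and Cyanella only — synapomorphy for {Aelodon, Cyanella}.
Most parsimonious ingroup topology: (((Meroeus,((Cyanella,Aelodon),Microites)),Helioeus),Cerataria).
Changes per character on this tree: Trait 1: 1; Trait 2: 1; Trait 3: 1; Trait 4: 1; Trait 5: 1.
Total = 5.

5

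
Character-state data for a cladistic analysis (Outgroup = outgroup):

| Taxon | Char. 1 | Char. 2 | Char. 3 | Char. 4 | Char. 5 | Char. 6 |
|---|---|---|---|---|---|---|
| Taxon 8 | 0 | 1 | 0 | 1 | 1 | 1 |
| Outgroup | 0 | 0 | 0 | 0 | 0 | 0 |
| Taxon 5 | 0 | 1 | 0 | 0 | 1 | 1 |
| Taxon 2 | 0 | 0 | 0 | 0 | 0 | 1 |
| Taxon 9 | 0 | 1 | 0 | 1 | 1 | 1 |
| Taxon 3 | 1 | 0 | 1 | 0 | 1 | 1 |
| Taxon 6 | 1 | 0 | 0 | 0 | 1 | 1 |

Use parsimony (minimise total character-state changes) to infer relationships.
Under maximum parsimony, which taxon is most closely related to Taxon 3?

The outgroup has state '0' for every character, so '1' is the derived state throughout.
Char. 1 (derived state '1') is shared by Taxon 3 and Taxon 6 — a synapomorphy uniting that clade.
Only Taxon 5, Taxon 8, and Taxon 9 show the derived state '1' for Char. 2, supporting them as a clade.
Char. 3: derived state '1' in Taxon 3 only — an autapomorphy, so it tells us nothing about relationships among taxa.
Only Taxon 8 and Taxon 9 show the derived state '1' for Char. 4, supporting them as a clade.
Only Taxon 3, Taxon 5, Taxon 6, Taxon 8, and Taxon 9 show the derived state '1' for Char. 5, supporting them as a clade.
Char. 6 (derived state '1') is shared by all ingroup taxa — unites the whole ingroup.
Most parsimonious ingroup topology: (((Taxon 6,Taxon 3),((Taxon 9,Taxon 8),Taxon 5)),Taxon 2).
Taxon 3 and Taxon 6 form a cherry on this tree, so they are sister taxa.

Taxon 6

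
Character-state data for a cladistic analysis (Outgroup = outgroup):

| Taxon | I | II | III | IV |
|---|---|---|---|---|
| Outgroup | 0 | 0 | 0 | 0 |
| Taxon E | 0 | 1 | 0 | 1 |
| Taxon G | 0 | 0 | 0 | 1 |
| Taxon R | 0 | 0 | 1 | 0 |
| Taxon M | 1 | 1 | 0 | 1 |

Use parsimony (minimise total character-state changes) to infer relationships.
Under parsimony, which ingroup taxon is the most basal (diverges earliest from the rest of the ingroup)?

The outgroup has state '0' for every character, so '1' is the derived state throughout.
I (derived state '1') is unique to Taxon M (autapomorphy; uninformative for grouping).
Only Taxon E and Taxon M show the derived state '1' for II, supporting them as a clade.
III: derived state '1' in Taxon R only — an autapomorphy, so it tells us nothing about relationships among taxa.
IV (derived state '1') is shared by Taxon E, Taxon G, and Taxon M — a synapomorphy uniting that clade.
Most parsimonious ingroup topology: (((Taxon E,Taxon M),Taxon G),Taxon R).
Taxon R is sister to the clade containing all other ingroup taxa, so it is the earliest-diverging (most basal) ingroup lineage.

Taxon R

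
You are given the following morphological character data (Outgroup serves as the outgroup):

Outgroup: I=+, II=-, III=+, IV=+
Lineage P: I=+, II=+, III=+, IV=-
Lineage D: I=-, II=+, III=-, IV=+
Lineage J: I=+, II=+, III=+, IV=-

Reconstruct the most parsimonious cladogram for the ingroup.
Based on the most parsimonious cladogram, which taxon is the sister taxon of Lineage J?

Character polarity is set by the outgroup: the derived state is whichever differs from the outgroup's state, so for I, III, IV the derived state is '-', and for the remaining characters it is '+'.
I (derived state '-') is unique to Lineage D (autapomorphy; uninformative for grouping).
All ingroup taxa share the derived state '+' for II; it defines the ingroup but does not resolve relationships within it.
III (derived state '-') is unique to Lineage D (autapomorphy; uninformative for grouping).
IV: derived state '-' in Lineage J and Lineage P only — synapomorphy for {Lineage J, Lineage P}.
Most parsimonious ingroup topology: ((Lineage P,Lineage J),Lineage D).
Lineage J and Lineage P form a cherry on this tree, so they are sister taxa.

Lineage P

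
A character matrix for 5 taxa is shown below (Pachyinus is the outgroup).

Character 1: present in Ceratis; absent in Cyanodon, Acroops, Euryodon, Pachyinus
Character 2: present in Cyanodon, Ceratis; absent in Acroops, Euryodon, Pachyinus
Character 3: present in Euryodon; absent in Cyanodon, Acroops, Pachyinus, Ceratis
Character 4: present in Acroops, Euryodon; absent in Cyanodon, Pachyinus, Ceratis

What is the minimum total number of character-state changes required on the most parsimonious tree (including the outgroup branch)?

4

The outgroup has state 'absent' for every character, so 'present' is the derived state throughout.
Character 1: derived state 'present' in Ceratis only — an autapomorphy, so it tells us nothing about relationships among taxa.
Character 2 (derived state 'present') is shared by Ceratis and Cyanodon — a synapomorphy uniting that clade.
Character 3: derived state 'present' in Euryodon only — an autapomorphy, so it tells us nothing about relationships among taxa.
Character 4: derived state 'present' in Acroops and Euryodon only — synapomorphy for {Acroops, Euryodon}.
Most parsimonious ingroup topology: ((Cyanodon,Ceratis),(Acroops,Euryodon)).
Changes per character on this tree: Character 1: 1; Character 2: 1; Character 3: 1; Character 4: 1.
Total = 4.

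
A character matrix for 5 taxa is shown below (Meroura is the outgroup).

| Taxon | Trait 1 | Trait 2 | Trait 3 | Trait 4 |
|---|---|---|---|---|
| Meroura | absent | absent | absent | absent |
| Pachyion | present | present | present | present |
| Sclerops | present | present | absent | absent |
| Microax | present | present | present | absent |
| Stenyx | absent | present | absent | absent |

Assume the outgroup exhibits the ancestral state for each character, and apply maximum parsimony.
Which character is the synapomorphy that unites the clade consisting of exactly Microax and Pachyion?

The outgroup has state 'absent' for every character, so 'present' is the derived state throughout.
Only Microax, Pachyion, and Sclerops show the derived state 'present' for Trait 1, supporting them as a clade.
All ingroup taxa share the derived state 'present' for Trait 2; it defines the ingroup but does not resolve relationships within it.
Only Microax and Pachyion show the derived state 'present' for Trait 3, supporting them as a clade.
Trait 4 (derived state 'present') is unique to Pachyion (autapomorphy; uninformative for grouping).
Most parsimonious ingroup topology: (((Pachyion,Microax),Sclerops),Stenyx).
The clade {Microax, Pachyion} is supported by Trait 3: its derived state 'present' occurs in exactly those taxa and in no other taxon (including the outgroup).

Trait 3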